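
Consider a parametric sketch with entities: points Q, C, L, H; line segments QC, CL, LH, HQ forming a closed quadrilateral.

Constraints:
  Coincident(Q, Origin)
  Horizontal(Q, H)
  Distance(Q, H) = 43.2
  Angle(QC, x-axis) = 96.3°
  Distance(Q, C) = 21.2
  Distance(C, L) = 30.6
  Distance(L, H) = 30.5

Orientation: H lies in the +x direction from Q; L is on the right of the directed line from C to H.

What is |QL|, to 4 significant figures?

14.20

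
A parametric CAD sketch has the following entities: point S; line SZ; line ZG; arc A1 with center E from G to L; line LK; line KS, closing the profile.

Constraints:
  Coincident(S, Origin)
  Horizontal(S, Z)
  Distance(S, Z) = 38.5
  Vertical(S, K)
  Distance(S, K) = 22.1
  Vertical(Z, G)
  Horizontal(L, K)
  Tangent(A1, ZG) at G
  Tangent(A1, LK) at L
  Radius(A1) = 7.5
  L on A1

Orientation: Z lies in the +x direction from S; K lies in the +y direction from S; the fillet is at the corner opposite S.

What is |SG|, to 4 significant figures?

41.18

S is at the origin; SZ is horizontal with |SZ| = 38.5 and Z on the +x side, so Z = (38.50, 0.000). SK is vertical with |SK| = 22.1 and K on the +y side, so K = (0.000, 22.10). The virtual corner opposite S is at (38.50, 22.10). A1 meets ZG tangentially, so EG is at right angles to ZG and the tangent condition forces EL to be normal to LK, with radius 7.5, so the center E sits 7.5 in from both sides at E = (31.00, 14.60). That places the tangent points at G = (38.50, 14.60) on ZG and L = (31.00, 22.10) on LK. Then |SG| = |G − S| = 41.18.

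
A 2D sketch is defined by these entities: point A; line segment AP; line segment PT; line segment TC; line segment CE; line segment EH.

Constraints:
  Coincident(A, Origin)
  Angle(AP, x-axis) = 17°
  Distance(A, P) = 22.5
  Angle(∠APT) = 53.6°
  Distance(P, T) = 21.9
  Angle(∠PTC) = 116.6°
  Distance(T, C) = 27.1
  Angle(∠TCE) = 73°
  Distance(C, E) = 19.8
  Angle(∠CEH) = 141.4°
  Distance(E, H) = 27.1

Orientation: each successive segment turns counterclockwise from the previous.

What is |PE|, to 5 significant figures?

31.124

∠PTC = 116.6° gives TC at -153.20° from the x-axis; with |TC| = 27.1, C = (-20.254, 7.4169). ∠TCE = 73.0° gives CE at -46.200° from the x-axis; with |CE| = 19.8, E = (-6.5495, -6.8739). Then |PE| = |E − P| = 31.124.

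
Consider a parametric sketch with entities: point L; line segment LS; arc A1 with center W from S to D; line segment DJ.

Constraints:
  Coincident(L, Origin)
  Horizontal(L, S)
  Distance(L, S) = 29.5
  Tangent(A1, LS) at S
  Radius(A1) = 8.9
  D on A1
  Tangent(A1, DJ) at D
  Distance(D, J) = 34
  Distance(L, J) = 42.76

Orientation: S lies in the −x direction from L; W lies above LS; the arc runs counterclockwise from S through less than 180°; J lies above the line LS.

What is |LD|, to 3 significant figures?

22.0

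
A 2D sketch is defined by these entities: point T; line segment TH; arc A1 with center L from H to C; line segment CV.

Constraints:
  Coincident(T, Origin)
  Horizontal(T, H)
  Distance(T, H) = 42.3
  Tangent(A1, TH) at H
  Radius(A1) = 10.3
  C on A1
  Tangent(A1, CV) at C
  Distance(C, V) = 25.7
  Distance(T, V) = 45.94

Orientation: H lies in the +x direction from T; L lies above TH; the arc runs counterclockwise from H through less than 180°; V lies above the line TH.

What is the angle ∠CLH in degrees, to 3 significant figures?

139°

T is at the origin; TH is horizontal with |TH| = 42.3 and H on the +x side, so H = (42.3, 0.00). The tangent condition forces LH to be normal to TH, so L = H + (0, 10.3) = (42.3, 10.3). Since LC ⟂ CV (tangency), |LV| = √(10.3² + 25.7²) = 27.7 regardless of where C sits on A1. So V lies on both circle(T, 45.94) and circle(L, 27.7); the above-TH intersection is V = (29.8, 35.0). C is the foot of the tangent from V: C = (49.1, 18.0).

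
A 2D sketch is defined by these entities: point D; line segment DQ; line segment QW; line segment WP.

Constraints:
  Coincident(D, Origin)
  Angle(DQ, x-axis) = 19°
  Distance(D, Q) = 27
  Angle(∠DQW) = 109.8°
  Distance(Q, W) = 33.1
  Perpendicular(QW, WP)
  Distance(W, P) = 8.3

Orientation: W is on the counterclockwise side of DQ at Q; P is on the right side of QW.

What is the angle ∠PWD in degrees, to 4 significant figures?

121.0°

∠DQW = 109.8°, so QW runs at 19.0° + (180° − 109.8°) = 89.20° from the x-axis; with |QW| = 33.1, W = Q + 33.1·(cos 89.20°, sin 89.20°) = (25.99, 41.89). The perpendicularity gives WP at right angles to QW; with |WP| = 8.3 on the right of QW, P = W + 8.3·(0.9999, -0.01396) = (34.29, 41.77). Then cos ∠PWD = WP·WD / (|WP||WD|), giving 121.0°.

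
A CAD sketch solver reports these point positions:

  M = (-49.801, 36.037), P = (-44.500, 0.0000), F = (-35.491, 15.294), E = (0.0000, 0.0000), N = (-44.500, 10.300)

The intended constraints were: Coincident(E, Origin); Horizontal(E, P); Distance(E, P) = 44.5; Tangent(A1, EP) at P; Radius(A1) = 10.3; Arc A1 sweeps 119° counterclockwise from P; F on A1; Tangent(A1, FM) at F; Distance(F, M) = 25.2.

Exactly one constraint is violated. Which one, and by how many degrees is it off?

Tangent(A1, FM) at F — off by 5.60°.

E = (0.00, 0.00) ✓; E.y = 0.00, P.y = 0.00 ✓; |EP| = 44.50 ✓; ∠(NP, PE) = 90.00° ✓; |NP| = 10.30 ✓; bearing(N→F) − bearing(N→P) = 119.0° ✓; |NF| = 10.30 ✓; ∠(NF, FM) = 84.40° ✗; |FM| = 25.20 ✓.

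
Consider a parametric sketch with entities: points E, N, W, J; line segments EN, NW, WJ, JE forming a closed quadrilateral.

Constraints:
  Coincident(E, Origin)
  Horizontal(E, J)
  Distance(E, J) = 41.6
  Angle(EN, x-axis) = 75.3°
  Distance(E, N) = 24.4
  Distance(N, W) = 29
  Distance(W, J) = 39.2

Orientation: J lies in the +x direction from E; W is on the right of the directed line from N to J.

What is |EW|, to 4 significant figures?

5.874

Checks: |NW| = 29.00 ✓; |WJ| = 39.20 ✓.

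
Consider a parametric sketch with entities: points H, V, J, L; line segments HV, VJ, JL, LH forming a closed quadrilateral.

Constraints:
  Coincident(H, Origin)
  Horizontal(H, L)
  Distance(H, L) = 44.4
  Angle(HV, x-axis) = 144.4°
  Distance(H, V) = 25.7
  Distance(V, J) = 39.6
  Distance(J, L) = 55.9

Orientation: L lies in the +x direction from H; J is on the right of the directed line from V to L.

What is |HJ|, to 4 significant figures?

23.17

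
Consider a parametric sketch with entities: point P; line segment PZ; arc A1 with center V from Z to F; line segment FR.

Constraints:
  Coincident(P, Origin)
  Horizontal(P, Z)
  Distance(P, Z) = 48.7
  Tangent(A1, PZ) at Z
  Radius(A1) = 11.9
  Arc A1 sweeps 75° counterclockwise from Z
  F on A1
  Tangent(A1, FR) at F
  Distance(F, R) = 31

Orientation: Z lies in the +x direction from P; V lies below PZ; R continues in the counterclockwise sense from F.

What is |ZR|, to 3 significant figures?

43.4

On A1, Z sits at bearing 90° from V; a 75° counterclockwise sweep puts F at bearing 165°, so F = V + 11.9·(cos 165°, sin 165°) = (37.2, -8.82). A1 meets FR tangentially, so VF is at right angles to FR, so FR runs along (−sin 165°, cos 165°); with |FR| = 31.0, R = (29.2, -38.8). Then |ZR| = |R − Z| = 43.4.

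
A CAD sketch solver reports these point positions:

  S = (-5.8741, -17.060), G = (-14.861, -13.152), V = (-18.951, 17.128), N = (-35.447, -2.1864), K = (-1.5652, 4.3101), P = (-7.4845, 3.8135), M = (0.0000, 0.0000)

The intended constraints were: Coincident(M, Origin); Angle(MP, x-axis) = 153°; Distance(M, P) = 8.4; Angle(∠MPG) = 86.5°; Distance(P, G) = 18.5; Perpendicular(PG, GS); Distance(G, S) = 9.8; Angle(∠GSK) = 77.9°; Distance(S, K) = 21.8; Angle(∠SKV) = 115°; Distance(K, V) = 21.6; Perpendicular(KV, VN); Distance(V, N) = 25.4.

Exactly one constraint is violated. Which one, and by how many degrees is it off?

Perpendicular(KV, VN) — off by 4.10°.

M = (0.00, 0.00) ✓; MP at 153.0° ✓; |MP| = 8.400 ✓; ∠MPG = 86.50° ✓; |PG| = 18.50 ✓; ∠(PG, GS) = 90.00° ✓; |GS| = 9.800 ✓; ∠GSK = 77.90° ✓; |SK| = 21.80 ✓; ∠SKV = 115.0° ✓; |KV| = 21.60 ✓; ∠(KV, VN) = 85.90° ✗; |VN| = 25.40 ✓.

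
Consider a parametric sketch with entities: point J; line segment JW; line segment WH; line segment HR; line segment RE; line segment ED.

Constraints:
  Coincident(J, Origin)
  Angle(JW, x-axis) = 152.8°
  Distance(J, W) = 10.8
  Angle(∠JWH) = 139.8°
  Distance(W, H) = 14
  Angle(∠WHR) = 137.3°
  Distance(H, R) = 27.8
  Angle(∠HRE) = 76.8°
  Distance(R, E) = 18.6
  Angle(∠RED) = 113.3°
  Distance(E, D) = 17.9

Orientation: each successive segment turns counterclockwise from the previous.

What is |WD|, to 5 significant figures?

20.030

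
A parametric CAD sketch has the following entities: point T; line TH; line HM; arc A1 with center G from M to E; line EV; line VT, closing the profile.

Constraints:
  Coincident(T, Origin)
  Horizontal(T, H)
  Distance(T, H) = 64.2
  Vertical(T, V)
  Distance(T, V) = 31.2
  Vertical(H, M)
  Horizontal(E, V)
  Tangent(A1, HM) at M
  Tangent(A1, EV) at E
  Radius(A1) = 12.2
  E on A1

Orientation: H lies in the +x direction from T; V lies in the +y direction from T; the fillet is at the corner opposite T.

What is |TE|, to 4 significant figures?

60.64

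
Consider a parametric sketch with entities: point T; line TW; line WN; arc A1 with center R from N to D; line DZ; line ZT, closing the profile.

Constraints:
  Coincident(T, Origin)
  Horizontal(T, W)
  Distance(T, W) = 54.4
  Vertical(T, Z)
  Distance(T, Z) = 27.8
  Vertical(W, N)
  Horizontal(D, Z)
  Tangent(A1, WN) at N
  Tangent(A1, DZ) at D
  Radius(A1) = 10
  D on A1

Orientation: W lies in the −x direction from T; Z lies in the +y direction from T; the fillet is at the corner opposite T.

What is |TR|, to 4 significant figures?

47.84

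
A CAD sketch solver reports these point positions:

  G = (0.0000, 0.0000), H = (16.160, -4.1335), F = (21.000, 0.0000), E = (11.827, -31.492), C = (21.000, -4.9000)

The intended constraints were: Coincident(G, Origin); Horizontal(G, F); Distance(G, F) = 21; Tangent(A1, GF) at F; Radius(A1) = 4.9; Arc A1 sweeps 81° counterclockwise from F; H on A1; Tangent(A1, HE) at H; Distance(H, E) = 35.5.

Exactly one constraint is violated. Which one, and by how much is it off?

Distance(H, E) = 35.5 — off by 7.80.

G = (0.00, 0.00) ✓; G.y = 0.00, F.y = 0.00 ✓; |GF| = 21.00 ✓; ∠(CF, FG) = 90.00° ✓; |CF| = 4.900 ✓; bearing(C→H) − bearing(C→F) = 81.00° ✓; |CH| = 4.900 ✓; ∠(CH, HE) = 90.00° ✓; |HE| = 27.70 ✗.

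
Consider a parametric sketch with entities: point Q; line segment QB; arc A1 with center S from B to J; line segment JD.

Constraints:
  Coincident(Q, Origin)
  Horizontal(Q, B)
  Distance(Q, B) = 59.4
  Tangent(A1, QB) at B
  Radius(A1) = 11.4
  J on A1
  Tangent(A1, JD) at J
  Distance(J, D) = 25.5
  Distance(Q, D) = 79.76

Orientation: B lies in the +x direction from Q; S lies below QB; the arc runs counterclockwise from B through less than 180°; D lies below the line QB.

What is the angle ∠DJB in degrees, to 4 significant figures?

111.0°

Checks: |QB| = 59.40 ✓; |SJ| = 11.40 ✓; ∠(SJ, JD) = 90.00° ✓; |JD| = 25.50 ✓; |QD| = 79.76 ✓.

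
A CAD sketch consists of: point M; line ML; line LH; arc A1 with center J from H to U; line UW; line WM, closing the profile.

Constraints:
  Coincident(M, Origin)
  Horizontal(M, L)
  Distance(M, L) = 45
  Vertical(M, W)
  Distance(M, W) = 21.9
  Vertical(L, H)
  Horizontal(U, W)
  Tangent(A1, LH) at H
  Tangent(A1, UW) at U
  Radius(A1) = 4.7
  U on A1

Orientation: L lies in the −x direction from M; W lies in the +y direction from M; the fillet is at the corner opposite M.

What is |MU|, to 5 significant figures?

45.866

M is at the origin; M and L share the same y with |ML| = 45.0 and L on the −x side, so L = (-45.000, 0.0000). MW is vertical with |MW| = 21.9 and W on the +y side, so W = (0.0000, 21.900). The virtual corner opposite M is at (-45.000, 21.900). Since A1 is tangent to LH there, JH ⟂ LH and since A1 is tangent to UW there, JU ⟂ UW, with radius 4.7, so the center J sits 4.7 in from both sides at J = (-40.300, 17.200). That places the tangent points at H = (-45.000, 17.200) on LH and U = (-40.300, 21.900) on UW. Then |MU| = |U − M| = 45.866.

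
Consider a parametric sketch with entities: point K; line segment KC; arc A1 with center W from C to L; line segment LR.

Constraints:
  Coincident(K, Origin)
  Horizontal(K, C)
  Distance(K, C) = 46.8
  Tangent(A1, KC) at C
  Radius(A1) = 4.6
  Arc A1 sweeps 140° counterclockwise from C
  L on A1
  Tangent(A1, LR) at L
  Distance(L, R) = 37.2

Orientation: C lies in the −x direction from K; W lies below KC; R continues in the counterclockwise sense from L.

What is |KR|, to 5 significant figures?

38.448

K is at the origin; KC is horizontal with |KC| = 46.8 and C on the −x side, so C = (-46.800, 0.0000). Since A1 is tangent to KC there, WC ⟂ KC, so W = C + (0, -4.6) = (-46.800, -4.6000). On A1, C sits at bearing 90° from W; a 140° counterclockwise sweep puts L at bearing 230°, so L = W + 4.6·(cos 230°, sin 230°) = (-49.757, -8.1238). Tangency of A1 to LR means the radius WL is perpendicular to LR, so LR runs along (−sin 230°, cos 230°); with |LR| = 37.2, R = (-21.260, -32.036). Then |KR| = |R − K| = 38.448.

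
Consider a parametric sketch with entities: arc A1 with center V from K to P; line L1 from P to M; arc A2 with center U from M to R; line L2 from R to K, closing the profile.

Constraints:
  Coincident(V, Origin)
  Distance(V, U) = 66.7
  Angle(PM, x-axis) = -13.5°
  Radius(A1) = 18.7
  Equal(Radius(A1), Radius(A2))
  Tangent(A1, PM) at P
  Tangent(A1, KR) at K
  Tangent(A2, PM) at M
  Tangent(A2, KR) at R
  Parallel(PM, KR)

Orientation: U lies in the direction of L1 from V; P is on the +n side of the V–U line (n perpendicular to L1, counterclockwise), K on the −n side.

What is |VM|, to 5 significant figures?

69.272

The slot axis is L1's direction at -13.5°, so u = (cos -13.5°, sin -13.5°) = (0.97237, -0.23345) and n = (−sin -13.5°, cos -13.5°) = (0.23345, 0.97237). V is at the origin and U lies 66.7 along u from V, so U = 66.7·u = (64.857, -15.571). Tangency of A1 to both parallel lines with radius 18.7 puts P and K at V ± 18.7·n: P = (4.3654, 18.183), K = (-4.3654, -18.183). Equal radii place M and R the same way about U: M = U + 18.7·n = (69.223, 2.6125), R = U − 18.7·n = (60.492, -33.754). Then |VM| = |M − V| = 69.272.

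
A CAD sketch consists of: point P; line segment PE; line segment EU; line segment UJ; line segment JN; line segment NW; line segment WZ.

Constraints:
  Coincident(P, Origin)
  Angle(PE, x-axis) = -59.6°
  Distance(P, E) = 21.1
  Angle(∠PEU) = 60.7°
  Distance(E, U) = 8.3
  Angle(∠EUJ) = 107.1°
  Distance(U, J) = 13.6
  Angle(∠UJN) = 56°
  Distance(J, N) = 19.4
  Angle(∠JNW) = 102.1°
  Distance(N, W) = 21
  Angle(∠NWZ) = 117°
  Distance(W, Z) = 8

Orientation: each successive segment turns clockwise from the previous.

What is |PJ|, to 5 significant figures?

5.7509

∠PEU = 60.7° gives EU at -178.90° from the x-axis; with |EU| = 8.3, U = (2.3788, -18.358). ∠EUJ = 107.1° gives UJ at 108.20° from the x-axis; with |UJ| = 13.6, J = (-1.8689, -5.4388). Then |PJ| = |J − P| = 5.7509.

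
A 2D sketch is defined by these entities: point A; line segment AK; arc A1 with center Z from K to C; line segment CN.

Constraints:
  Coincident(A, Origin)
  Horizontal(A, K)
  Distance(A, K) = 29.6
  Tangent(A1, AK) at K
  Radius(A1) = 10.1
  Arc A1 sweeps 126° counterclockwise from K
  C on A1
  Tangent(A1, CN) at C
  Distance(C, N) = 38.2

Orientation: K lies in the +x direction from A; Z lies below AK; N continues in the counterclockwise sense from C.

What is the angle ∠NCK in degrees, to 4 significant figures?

117.0°

A is at the origin; A and K share the same y with |AK| = 29.6 and K on the +x side, so K = (29.60, 0.000). A1 meets AK tangentially, so ZK is at right angles to AK, so Z = K + (0, -10.1) = (29.60, -10.10). On A1, K sits at bearing 90° from Z; a 126° counterclockwise sweep puts C at bearing 216°, so C = Z + 10.1·(cos 216°, sin 216°) = (21.43, -16.04). A1 meets CN tangentially, so ZC is at right angles to CN, so CN runs along (−sin 216°, cos 216°); with |CN| = 38.2, N = (43.88, -46.94). Then cos ∠NCK = CN·CK / (|CN||CK|), giving 117.0°.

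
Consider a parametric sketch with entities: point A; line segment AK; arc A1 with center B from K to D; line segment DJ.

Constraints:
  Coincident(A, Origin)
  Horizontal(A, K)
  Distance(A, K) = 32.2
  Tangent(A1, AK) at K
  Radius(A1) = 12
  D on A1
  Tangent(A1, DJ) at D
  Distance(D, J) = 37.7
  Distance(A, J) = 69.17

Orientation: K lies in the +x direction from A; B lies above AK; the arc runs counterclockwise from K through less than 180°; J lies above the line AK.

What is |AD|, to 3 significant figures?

45.1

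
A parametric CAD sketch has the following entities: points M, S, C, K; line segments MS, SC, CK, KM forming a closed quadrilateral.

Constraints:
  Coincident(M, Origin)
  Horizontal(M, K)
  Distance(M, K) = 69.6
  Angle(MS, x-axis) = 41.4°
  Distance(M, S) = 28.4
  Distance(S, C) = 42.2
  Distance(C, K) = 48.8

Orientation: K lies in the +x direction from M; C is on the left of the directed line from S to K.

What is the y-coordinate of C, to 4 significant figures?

46.07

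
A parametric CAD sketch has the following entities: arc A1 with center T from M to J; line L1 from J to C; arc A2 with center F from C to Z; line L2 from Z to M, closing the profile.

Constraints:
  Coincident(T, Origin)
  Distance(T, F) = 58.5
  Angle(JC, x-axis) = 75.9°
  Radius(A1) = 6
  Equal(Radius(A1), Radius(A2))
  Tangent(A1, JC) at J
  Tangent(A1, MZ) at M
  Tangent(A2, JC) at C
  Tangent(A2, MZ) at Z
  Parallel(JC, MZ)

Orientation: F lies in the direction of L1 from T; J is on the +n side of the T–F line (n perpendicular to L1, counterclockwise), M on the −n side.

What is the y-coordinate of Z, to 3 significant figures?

55.3

Tangency of A1 to both parallel lines with radius 6.0 puts J and M at T ± 6.0·n: J = (-5.82, 1.46), M = (5.82, -1.46). Equal radii place C and Z the same way about F: C = F + 6.0·n = (8.43, 58.2), Z = F − 6.0·n = (20.1, 55.3). So Z.y = 55.3.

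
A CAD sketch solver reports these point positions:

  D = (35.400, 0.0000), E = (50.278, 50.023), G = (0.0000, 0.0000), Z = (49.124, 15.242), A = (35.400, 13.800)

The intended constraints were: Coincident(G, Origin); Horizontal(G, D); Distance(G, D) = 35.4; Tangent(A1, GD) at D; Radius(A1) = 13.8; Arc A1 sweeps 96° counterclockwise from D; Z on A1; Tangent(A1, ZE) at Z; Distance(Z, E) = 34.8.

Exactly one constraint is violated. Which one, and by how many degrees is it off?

Tangent(A1, ZE) at Z — off by 7.90°.

G = (0.00, 0.00) ✓; G.y = 0.00, D.y = 0.00 ✓; |GD| = 35.40 ✓; ∠(AD, DG) = 90.00° ✓; |AD| = 13.80 ✓; bearing(A→Z) − bearing(A→D) = 96.00° ✓; |AZ| = 13.80 ✓; ∠(AZ, ZE) = 97.90° ✗; |ZE| = 34.80 ✓.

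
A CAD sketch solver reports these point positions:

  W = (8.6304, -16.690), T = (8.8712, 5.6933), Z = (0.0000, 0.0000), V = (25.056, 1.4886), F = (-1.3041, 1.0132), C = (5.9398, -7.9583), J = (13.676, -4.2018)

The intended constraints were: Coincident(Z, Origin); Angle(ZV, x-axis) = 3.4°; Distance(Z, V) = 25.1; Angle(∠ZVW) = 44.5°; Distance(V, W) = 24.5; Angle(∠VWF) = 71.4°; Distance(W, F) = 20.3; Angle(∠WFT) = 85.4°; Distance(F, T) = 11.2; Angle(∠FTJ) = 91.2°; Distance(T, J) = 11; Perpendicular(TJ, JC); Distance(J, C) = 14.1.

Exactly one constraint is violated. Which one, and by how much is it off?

Distance(J, C) = 14.1 — off by 5.50.

Z = (0.00, 0.00) ✓; ZV at 3.400° ✓; |ZV| = 25.10 ✓; ∠ZVW = 44.50° ✓; |VW| = 24.50 ✓; ∠VWF = 71.40° ✓; |WF| = 20.30 ✓; ∠WFT = 85.40° ✓; |FT| = 11.20 ✓; ∠FTJ = 91.20° ✓; |TJ| = 11.00 ✓; ∠(TJ, JC) = 90.00° ✓; |JC| = 8.600 ✗.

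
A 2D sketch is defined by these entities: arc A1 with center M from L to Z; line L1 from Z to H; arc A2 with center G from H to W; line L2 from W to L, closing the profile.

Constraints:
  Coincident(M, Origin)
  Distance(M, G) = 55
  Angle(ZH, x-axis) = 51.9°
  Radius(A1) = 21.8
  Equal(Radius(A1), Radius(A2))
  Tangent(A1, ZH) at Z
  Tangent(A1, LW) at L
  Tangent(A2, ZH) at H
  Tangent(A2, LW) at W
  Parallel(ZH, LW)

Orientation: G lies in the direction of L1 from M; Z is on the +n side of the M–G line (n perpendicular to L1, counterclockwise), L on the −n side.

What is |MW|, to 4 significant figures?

59.16

The slot axis is L1's direction at 51.9°, so u = (cos 51.9°, sin 51.9°) = (0.6170, 0.7869) and n = (−sin 51.9°, cos 51.9°) = (-0.7869, 0.6170). M is at the origin and G lies 55.0 along u from M, so G = 55.0·u = (33.94, 43.28). Tangency of A1 to both parallel lines with radius 21.8 puts Z and L at M ± 21.8·n: Z = (-17.16, 13.45), L = (17.16, -13.45). Equal radii place H and W the same way about G: H = G + 21.8·n = (16.78, 56.73), W = G − 21.8·n = (51.09, 29.83). Then |MW| = |W − M| = 59.16.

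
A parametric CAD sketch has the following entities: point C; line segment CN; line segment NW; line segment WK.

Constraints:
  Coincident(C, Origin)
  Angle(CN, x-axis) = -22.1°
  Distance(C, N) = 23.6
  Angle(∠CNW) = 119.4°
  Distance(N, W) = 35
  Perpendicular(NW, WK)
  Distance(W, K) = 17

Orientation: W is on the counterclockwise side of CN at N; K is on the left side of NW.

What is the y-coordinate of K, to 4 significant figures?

26.21

∠CNW = 119.4°, so NW runs at -22.1° + (180° − 119.4°) = 38.50° from the x-axis; with |NW| = 35.0, W = N + 35.0·(cos 38.50°, sin 38.50°) = (49.26, 12.91). The perpendicularity gives WK at right angles to NW; with |WK| = 17.0 on the left of NW, K = W + 17.0·(-0.6225, 0.7826) = (38.67, 26.21). So K.y = 26.21.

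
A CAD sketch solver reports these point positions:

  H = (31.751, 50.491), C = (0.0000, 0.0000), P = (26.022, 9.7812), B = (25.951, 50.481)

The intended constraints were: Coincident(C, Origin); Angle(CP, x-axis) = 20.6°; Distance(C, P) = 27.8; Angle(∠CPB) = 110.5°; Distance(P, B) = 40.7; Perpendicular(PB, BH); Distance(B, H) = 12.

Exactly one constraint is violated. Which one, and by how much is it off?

Distance(B, H) = 12 — off by 6.20.

C = (0.00, 0.00) ✓; CP at 20.60° ✓; |CP| = 27.80 ✓; ∠CPB = 110.5° ✓; |PB| = 40.70 ✓; ∠(PB, BH) = 90.00° ✓; |BH| = 5.800 ✗.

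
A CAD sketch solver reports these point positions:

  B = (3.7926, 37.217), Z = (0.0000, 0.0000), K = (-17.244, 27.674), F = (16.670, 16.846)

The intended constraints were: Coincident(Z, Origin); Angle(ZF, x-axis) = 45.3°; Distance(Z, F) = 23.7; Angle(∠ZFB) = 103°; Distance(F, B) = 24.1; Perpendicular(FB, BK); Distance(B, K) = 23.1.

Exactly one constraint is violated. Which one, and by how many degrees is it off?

Perpendicular(FB, BK) — off by 7.90°.

Z = (0.00, 0.00) ✓; ZF at 45.30° ✓; |ZF| = 23.70 ✓; ∠ZFB = 103.0° ✓; |FB| = 24.10 ✓; ∠(FB, BK) = 82.10° ✗; |BK| = 23.10 ✓.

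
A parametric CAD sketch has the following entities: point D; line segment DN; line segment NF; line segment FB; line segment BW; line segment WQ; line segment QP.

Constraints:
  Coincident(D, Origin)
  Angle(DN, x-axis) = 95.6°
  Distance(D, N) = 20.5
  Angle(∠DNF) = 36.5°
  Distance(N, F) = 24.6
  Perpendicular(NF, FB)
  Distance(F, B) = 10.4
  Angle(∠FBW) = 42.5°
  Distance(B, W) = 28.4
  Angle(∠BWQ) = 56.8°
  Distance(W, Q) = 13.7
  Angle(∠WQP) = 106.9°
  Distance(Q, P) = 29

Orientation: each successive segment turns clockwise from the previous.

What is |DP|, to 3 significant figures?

15.3

D is at the origin; DN runs at 95.6° with length 20.5, so N = (-2.00, 20.4). ∠DNF = 36.5° gives NF at -47.9° from the x-axis; with |NF| = 24.6, F = (14.5, 2.15). NF is perpendicular to FB, so FB runs at -138°; with |FB| = 10.4, B = (6.78, -4.82). ∠FBW = 42.5° gives BW at 84.6° from the x-axis; with |BW| = 28.4, W = (9.45, 23.5). ∠BWQ = 56.8° gives WQ at -38.6° from the x-axis; with |WQ| = 13.7, Q = (20.2, 14.9). ∠WQP = 106.9° gives QP at -112° from the x-axis; with |QP| = 29.0, P = (9.43, -12.0). Then |DP| = |P − D| = 15.3.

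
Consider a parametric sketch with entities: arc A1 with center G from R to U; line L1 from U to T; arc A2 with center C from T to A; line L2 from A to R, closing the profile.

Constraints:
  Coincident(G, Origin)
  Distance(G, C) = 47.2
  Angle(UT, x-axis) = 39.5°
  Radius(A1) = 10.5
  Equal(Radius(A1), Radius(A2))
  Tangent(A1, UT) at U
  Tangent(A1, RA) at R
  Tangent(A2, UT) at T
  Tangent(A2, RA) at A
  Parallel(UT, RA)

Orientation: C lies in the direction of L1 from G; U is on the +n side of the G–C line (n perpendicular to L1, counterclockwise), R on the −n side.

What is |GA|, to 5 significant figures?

48.354

Tangency of A1 to both parallel lines with radius 10.5 puts U and R at G ± 10.5·n: U = (-6.6788, 8.1021), R = (6.6788, -8.1021). Equal radii place T and A the same way about C: T = C + 10.5·n = (29.742, 38.125), A = C − 10.5·n = (43.100, 21.921). Then |GA| = |A − G| = 48.354.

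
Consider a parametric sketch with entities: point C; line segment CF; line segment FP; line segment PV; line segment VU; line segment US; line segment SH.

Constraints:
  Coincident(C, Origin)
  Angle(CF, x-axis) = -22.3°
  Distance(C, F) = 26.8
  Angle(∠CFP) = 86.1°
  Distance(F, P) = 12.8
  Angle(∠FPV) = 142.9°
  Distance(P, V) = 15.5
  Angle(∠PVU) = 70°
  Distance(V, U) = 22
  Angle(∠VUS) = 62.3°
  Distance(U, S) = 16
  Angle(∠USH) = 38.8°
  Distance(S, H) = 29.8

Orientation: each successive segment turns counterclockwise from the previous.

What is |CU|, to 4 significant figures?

7.299

C is at the origin; CF runs at -22.3° with length 26.8, so F = (24.80, -10.17). ∠CFP = 86.1° gives FP at 71.60° from the x-axis; with |FP| = 12.8, P = (28.84, 1.976). ∠FPV = 142.9° gives PV at 108.7° from the x-axis; with |PV| = 15.5, V = (23.87, 16.66). ∠PVU = 70.0° gives VU at -141.3° from the x-axis; with |VU| = 22.0, U = (6.697, 2.903). Then |CU| = |U − C| = 7.299.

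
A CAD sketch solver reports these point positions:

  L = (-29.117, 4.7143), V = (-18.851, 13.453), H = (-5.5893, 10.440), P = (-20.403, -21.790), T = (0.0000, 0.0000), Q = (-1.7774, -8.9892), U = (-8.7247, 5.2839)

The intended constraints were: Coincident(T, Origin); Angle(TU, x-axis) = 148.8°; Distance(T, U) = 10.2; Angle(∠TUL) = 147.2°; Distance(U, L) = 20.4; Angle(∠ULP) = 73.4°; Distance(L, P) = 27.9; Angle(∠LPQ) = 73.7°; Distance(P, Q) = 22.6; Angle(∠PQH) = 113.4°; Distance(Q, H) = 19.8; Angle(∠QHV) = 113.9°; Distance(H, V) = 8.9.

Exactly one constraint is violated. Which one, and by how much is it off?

Distance(H, V) = 8.9 — off by 4.70.

T = (0.00, 0.00) ✓; TU at 148.8° ✓; |TU| = 10.20 ✓; ∠TUL = 147.2° ✓; |UL| = 20.40 ✓; ∠ULP = 73.40° ✓; |LP| = 27.90 ✓; ∠LPQ = 73.70° ✓; |PQ| = 22.60 ✓; ∠PQH = 113.4° ✓; |QH| = 19.80 ✓; ∠QHV = 113.9° ✓; |HV| = 13.60 ✗.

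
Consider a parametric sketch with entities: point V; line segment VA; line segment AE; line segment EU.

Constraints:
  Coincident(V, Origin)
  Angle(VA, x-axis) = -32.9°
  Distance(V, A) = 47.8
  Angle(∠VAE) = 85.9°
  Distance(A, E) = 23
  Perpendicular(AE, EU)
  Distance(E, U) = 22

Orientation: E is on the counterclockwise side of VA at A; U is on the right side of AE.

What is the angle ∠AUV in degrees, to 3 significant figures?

30.6°

V is at the origin; VA runs at -32.9° with length 47.8, so A = 47.8·(cos -32.9°, sin -32.9°) = (40.1, -26.0). ∠VAE = 85.9°, so AE runs at -32.9° + (180° − 85.9°) = 61.2° from the x-axis; with |AE| = 23.0, E = A + 23.0·(cos 61.2°, sin 61.2°) = (51.2, -5.81). The perpendicularity gives EU at right angles to AE; with |EU| = 22.0 on the right of AE, U = E + 22.0·(0.876, -0.482) = (70.5, -16.4). Then cos ∠AUV = UA·UV / (|UA||UV|), giving 30.6°.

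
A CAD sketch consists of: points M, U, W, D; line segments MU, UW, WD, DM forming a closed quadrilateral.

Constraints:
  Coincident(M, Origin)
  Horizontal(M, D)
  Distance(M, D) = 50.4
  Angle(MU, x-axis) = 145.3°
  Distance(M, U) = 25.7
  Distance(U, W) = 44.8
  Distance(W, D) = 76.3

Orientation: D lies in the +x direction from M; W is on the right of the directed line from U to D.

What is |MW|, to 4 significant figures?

36.01

Checks: |UW| = 44.80 ✓; |WD| = 76.30 ✓.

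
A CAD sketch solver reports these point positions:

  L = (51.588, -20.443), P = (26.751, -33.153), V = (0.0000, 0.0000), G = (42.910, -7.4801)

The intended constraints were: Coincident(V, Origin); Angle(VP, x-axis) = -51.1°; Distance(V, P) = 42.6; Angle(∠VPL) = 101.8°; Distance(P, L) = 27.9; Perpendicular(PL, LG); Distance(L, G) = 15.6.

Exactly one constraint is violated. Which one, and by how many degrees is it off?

Perpendicular(PL, LG) — off by 6.70°.

V = (0.00, 0.00) ✓; VP at -51.10° ✓; |VP| = 42.60 ✓; ∠VPL = 101.8° ✓; |PL| = 27.90 ✓; ∠(PL, LG) = 96.70° ✗; |LG| = 15.60 ✓.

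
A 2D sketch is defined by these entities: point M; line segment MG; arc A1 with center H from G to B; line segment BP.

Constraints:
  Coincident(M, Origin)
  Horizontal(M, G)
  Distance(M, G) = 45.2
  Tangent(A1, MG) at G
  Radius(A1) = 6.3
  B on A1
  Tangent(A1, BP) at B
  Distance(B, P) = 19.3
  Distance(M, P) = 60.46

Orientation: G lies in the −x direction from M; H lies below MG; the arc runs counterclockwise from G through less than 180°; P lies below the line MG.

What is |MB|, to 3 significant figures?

51.6

M is at the origin; MG is horizontal with |MG| = 45.2 and G on the −x side, so G = (-45.2, 0.00). Tangency of A1 to MG means the radius HG is perpendicular to MG, so H = G + (0, -6.3) = (-45.2, -6.30). Since HB ⟂ BP (tangency), |HP| = √(6.3² + 19.3²) = 20.3 regardless of where B sits on A1. So P lies on both circle(M, 60.46) and circle(H, 20.3); the below-MG intersection is P = (-55.6, -23.7). B is the foot of the tangent from P: B = (-51.3, -4.91).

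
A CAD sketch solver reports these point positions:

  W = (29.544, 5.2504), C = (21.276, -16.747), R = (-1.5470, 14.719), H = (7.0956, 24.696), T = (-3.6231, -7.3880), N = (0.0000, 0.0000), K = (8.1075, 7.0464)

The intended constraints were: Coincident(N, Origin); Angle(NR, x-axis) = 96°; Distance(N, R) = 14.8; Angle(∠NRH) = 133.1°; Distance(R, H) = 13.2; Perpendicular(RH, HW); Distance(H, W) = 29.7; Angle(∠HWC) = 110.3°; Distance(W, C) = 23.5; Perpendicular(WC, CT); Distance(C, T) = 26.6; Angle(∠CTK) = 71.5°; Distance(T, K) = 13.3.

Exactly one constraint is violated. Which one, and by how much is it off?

Distance(T, K) = 13.3 — off by 5.30.

N = (0.00, 0.00) ✓; NR at 96.00° ✓; |NR| = 14.80 ✓; ∠NRH = 133.1° ✓; |RH| = 13.20 ✓; ∠(RH, HW) = 90.00° ✓; |HW| = 29.70 ✓; ∠HWC = 110.3° ✓; |WC| = 23.50 ✓; ∠(WC, CT) = 90.00° ✓; |CT| = 26.60 ✓; ∠CTK = 71.50° ✓; |TK| = 18.60 ✗.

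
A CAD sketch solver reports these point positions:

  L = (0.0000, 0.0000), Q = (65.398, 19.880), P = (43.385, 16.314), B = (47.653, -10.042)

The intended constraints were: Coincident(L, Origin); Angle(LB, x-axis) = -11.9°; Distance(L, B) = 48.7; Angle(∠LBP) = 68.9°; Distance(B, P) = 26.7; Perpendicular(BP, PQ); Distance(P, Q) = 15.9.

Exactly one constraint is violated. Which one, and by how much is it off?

Distance(P, Q) = 15.9 — off by 6.40.

L = (0.00, 0.00) ✓; LB at -11.90° ✓; |LB| = 48.70 ✓; ∠LBP = 68.90° ✓; |BP| = 26.70 ✓; ∠(BP, PQ) = 90.00° ✓; |PQ| = 22.30 ✗.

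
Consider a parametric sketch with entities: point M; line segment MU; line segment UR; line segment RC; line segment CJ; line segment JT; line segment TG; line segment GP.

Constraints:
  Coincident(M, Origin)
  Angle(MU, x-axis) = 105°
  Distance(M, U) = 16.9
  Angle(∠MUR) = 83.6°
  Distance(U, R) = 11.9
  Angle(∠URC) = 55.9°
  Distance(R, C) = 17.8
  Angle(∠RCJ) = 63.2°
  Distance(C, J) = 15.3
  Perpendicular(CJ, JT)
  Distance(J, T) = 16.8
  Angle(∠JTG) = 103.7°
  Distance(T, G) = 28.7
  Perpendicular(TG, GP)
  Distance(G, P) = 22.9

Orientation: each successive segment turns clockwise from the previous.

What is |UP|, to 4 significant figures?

32.09

M is at the origin; MU runs at 105.0° with length 16.9, so U = (-4.374, 16.32). ∠MUR = 83.6° gives UR at 8.600° from the x-axis; with |UR| = 11.9, R = (7.392, 18.10). ∠URC = 55.9° gives RC at -115.5° from the x-axis; with |RC| = 17.8, C = (-0.2709, 2.038). ∠RCJ = 63.2° gives CJ at 127.7° from the x-axis; with |CJ| = 15.3, J = (-9.627, 14.14). CJ is perpendicular to JT, so JT runs at 37.70°; with |JT| = 16.8, T = (3.665, 24.42). ∠JTG = 103.7° gives TG at -38.60° from the x-axis; with |TG| = 28.7, G = (26.09, 6.512). TG ⟂ GP, so GP runs at -128.6°; with |GP| = 22.9, P = (11.81, -11.39). Then |UP| = |P − U| = 32.09.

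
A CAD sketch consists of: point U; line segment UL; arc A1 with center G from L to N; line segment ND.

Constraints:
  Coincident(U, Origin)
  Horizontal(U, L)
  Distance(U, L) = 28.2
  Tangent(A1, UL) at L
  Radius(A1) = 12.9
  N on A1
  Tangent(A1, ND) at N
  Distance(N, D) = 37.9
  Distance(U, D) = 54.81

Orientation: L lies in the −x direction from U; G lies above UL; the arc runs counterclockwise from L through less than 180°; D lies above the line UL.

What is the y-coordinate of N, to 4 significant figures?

13.89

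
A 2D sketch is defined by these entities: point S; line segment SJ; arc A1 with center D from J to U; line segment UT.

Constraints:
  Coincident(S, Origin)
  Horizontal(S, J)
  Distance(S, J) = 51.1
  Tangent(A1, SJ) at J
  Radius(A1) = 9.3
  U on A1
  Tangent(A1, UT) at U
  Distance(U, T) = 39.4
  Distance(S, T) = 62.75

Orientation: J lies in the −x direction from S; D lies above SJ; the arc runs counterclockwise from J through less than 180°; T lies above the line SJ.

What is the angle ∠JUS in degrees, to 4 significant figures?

124.2°

S is at the origin; SJ is horizontal with |SJ| = 51.1 and J on the −x side, so J = (-51.10, 0.000). Since A1 is tangent to SJ there, DJ ⟂ SJ, so D = J + (0, 9.3) = (-51.10, 9.300). Since DU ⟂ UT (tangency), |DT| = √(9.3² + 39.4²) = 40.48 regardless of where U sits on A1. So T lies on both circle(S, 62.75) and circle(D, 40.48); the above-SJ intersection is T = (-40.11, 48.26). U is the foot of the tangent from T: U = (-41.81, 8.898).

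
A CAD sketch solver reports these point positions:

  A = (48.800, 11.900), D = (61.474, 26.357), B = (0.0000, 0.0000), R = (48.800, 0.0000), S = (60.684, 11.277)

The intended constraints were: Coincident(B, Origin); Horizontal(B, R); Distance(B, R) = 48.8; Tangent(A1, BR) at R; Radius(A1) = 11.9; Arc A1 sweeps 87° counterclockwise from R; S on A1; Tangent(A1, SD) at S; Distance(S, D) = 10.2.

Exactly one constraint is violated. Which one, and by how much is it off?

Distance(S, D) = 10.2 — off by 4.90.

B = (0.00, 0.00) ✓; B.y = 0.00, R.y = 0.00 ✓; |BR| = 48.80 ✓; ∠(AR, RB) = 90.00° ✓; |AR| = 11.90 ✓; bearing(A→S) − bearing(A→R) = 87.00° ✓; |AS| = 11.90 ✓; ∠(AS, SD) = 90.00° ✓; |SD| = 15.10 ✗.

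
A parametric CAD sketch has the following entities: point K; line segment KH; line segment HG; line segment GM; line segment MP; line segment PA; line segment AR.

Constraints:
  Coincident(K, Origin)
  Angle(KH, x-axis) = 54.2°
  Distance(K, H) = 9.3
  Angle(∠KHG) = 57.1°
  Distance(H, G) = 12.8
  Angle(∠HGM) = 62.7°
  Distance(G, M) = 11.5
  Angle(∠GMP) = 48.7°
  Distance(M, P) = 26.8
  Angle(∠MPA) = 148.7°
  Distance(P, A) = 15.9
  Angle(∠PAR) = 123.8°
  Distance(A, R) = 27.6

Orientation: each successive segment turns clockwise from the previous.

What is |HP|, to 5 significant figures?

14.904

K is at the origin; KH runs at 54.2° with length 9.3, so H = (5.4401, 7.5429). ∠KHG = 57.1° gives HG at -68.700° from the x-axis; with |HG| = 12.8, G = (10.090, -4.3828). ∠HGM = 62.7° gives GM at 174.00° from the x-axis; with |GM| = 11.5, M = (-1.3473, -3.1807). ∠GMP = 48.7° gives MP at 42.700° from the x-axis; with |MP| = 26.8, P = (18.348, 14.994). Then |HP| = |P − H| = 14.904.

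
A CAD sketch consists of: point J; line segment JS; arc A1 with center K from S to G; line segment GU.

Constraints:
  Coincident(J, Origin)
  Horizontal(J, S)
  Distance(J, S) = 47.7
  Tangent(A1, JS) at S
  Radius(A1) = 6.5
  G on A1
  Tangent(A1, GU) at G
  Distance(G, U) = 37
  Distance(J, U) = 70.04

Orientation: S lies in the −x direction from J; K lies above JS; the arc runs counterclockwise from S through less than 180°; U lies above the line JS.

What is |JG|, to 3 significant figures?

42.6

Checks: |KG| = 6.500 ✓; ∠(KG, GU) = 90.00° ✓; |GU| = 37.00 ✓; |JU| = 70.04 ✓.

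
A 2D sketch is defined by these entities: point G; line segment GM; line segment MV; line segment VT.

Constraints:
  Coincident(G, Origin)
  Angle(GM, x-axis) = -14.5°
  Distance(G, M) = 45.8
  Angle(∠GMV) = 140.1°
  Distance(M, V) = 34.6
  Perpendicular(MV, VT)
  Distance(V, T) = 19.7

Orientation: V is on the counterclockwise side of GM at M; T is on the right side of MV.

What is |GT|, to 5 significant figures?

85.275

G is at the origin; GM runs at -14.5° with length 45.8, so M = 45.8·(cos -14.5°, sin -14.5°) = (44.341, -11.467). ∠GMV = 140.1°, so MV runs at -14.5° + (180° − 140.1°) = 25.400° from the x-axis; with |MV| = 34.6, V = M + 34.6·(cos 25.400°, sin 25.400°) = (75.597, 3.3738). MV ⟂ VT; with |VT| = 19.7 on the right of MV, T = V + 19.7·(0.42894, -0.90334) = (84.047, -14.422). Then |GT| = |T − G| = 85.275.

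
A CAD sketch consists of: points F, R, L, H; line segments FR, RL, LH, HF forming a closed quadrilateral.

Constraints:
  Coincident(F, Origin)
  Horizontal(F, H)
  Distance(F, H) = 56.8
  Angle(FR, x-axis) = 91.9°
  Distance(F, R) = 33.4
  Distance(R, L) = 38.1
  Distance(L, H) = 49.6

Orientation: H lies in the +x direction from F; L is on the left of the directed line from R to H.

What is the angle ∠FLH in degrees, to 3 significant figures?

64.0°

Checks: |RL| = 38.10 ✓; |LH| = 49.60 ✓.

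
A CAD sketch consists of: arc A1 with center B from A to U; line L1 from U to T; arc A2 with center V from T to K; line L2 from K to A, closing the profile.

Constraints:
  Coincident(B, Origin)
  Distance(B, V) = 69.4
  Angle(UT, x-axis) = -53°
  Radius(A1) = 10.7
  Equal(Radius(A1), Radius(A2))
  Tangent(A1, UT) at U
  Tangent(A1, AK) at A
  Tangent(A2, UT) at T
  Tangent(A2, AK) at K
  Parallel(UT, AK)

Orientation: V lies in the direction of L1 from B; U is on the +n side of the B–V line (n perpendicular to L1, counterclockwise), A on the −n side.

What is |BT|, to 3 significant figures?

70.2

The slot axis is L1's direction at -53.0°, so u = (cos -53.0°, sin -53.0°) = (0.602, -0.799) and n = (−sin -53.0°, cos -53.0°) = (0.799, 0.602). B is at the origin and V lies 69.4 along u from B, so V = 69.4·u = (41.8, -55.4). Tangency of A1 to both parallel lines with radius 10.7 puts U and A at B ± 10.7·n: U = (8.55, 6.44), A = (-8.55, -6.44). Equal radii place T and K the same way about V: T = V + 10.7·n = (50.3, -49.0), K = V − 10.7·n = (33.2, -61.9). Then |BT| = |T − B| = 70.2.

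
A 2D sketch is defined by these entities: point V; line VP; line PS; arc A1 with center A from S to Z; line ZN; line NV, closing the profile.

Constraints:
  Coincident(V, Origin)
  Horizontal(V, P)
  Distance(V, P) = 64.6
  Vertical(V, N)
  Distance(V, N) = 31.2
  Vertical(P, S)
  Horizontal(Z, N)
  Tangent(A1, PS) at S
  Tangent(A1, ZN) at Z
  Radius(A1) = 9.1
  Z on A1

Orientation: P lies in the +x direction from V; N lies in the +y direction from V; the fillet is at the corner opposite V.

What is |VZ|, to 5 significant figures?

63.669

V is at the origin; VP is horizontal with |VP| = 64.6 and P on the +x side, so P = (64.600, 0.0000). VN is vertical with |VN| = 31.2 and N on the +y side, so N = (0.0000, 31.200). The virtual corner opposite V is at (64.600, 31.200). The tangent condition forces AS to be normal to PS and tangency of A1 to ZN means the radius AZ is perpendicular to ZN, with radius 9.1, so the center A sits 9.1 in from both sides at A = (55.500, 22.100). That places the tangent points at S = (64.600, 22.100) on PS and Z = (55.500, 31.200) on ZN. Then |VZ| = |Z − V| = 63.669.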